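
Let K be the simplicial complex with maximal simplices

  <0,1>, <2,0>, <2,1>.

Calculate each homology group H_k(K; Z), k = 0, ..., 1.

Order the vertices as 0 < 1 < 2. Listing each simplex with vertices in this order, K has dimension 1 with simplices:

  0-simplices (3): [0], [1], [2]
  1-simplices (3): [0,1], [0,2], [1,2]

Hence C_0 ≅ Z^3, C_1 ≅ Z^3.

Boundary ∂_1: C_1 → C_0 is given by ∂[p,q] = [q] − [p].
This gives a 3×3 integer matrix of rank 2; reducing to Smith normal form yields diagonal entries (1,1).

Computing H_k = (kernel of ∂_k) / (image of ∂_{k+1}):

  H_0: rank C_0 − rank ∂_1 = 3 − 2 = 1, and the invariant factors of ∂_1 are all 1, so H_0 = Z.
  H_1: rank ker ∂_1 − rank ∂_2 = (3 − 2) − 0 = 1, and there is no ∂_2, so H_1 = Z.

As a check, the Euler characteristic is 3 − 3 = 0, which agrees with 1 − 1 = 0.

H_0 ≅ Z,  H_1 ≅ Z.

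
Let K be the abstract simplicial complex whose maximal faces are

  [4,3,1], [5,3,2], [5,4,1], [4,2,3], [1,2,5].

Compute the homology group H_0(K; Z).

H_0 = Z.

Fix the vertex order 1 < 2 < 3 < 4 < 5 and write every simplex with vertices in increasing order. Then dim K = 2 and the simplices of K are:

  0-simplices (5): [1], [2], [3], [4], [5]
  1-simplices (10): [1,2], [1,3], [1,4], [1,5], [2,3], [2,4], [2,5], [3,4], [3,5], [4,5]
  2-simplices (5): [1,2,5], [1,3,4], [1,4,5], [2,3,4], [2,3,5]

Hence C_0 ≅ Z^5, C_1 ≅ Z^10, C_2 ≅ Z^5.

∂_1: C_1 → C_0 is given by ∂[p,q] = [q] − [p].
As a 5×10 matrix over Z this has rank 4, with invariant factors (1,1,1,1).

The boundary map ∂_2: C_2 → C_1 sends each 2-simplex [p,q,r] to [q,r] − [p,r] + [p,q]. For instance
  ∂[2,3,5] = [3,5] − [2,5] + [2,3],
  ∂[1,2,5] = [2,5] − [1,5] + [1,2].
As a 10×5 matrix over Z this has rank 5, with invariant factors (1,1,1,1,1).

Now H_k = ker ∂_k / im ∂_{k+1}, so:

  H_0: rank C_0 − rank ∂_1 = 5 − 4 = 1, and the invariant factors of ∂_1 are all 1, so H_0 ≅ Z.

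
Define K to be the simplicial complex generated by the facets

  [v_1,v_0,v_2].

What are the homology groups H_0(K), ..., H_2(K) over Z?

We work with the vertex ordering v_0 < v_1 < v_2. The simplices of K, each written with vertices in increasing order, are:

  0-simplices (3): [v_0], [v_1], [v_2]
  1-simplices (3): [v_0,v_1], [v_0,v_2], [v_1,v_2]
  2-simplices (1): [v_0,v_1,v_2]

so the chain groups are C_0 ≅ Z^3, C_1 ≅ Z^3, C_2 ≅ Z^1.

∂_1: C_1 → C_0 is given by ∂[p,q] = [q] − [p].
This gives a 3×3 integer matrix of rank 2; reducing to Smith normal form yields diagonal entries (1,1).

∂_2: C_2 → C_1 acts by ∂[p,q,r] = [q,r] − [p,r] + [p,q]. For instance
  ∂[v_0,v_1,v_2] = [v_1,v_2] − [v_0,v_2] + [v_0,v_1].
As a 3×1 matrix over Z this has rank 1, with invariant factors (1).

Computing H_k = (kernel of ∂_k) / (image of ∂_{k+1}):

  H_0: rank C_0 − rank ∂_1 = 3 − 2 = 1, and the invariant factors of ∂_1 are all 1, so H_0 = Z.
  H_1: rank ker ∂_1 − rank ∂_2 = (3 − 2) − 1 = 0, and the invariant factors of ∂_2 are all 1, so H_1 = 0.
  H_2: rank ker ∂_2 − rank ∂_3 = (1 − 1) − 0 = 0, and there is no ∂_3, so H_2 = 0.

H_0 ≅ Z,  H_1 = 0,  H_2 = 0.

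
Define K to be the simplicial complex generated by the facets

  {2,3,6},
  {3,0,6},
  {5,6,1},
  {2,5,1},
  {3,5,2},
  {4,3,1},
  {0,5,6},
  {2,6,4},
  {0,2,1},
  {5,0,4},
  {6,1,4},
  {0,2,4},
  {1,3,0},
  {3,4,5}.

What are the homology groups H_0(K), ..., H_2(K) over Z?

H_0 ≅ Z,  H_1 ≅ Z^2,  H_2 ≅ Z.

Order the vertices as 0 < 1 < 2 < 3 < 4 < 5 < 6. Listing each simplex with vertices in this order, K has dimension 2 with simplices:

  0-simplices (7): [0], [1], [2], [3], [4], [5], [6]
  1-simplices (21): [0,1], [0,2], [0,3], [0,4], [0,5], [0,6], [1,2], [1,3], [1,4], [1,5], [1,6], [2,3], [2,4], [2,5], [2,6], [3,4], [3,5], [3,6], [4,5], [4,6], [5,6]
  2-simplices (14): [0,1,2], [0,1,3], [0,2,4], [0,3,6], [0,4,5], [0,5,6], [1,2,5], [1,3,4], [1,4,6], [1,5,6], [2,3,5], [2,3,6], [2,4,6], [3,4,5]

giving chain groups C_0 ≅ Z^7, C_1 ≅ Z^21, C_2 ≅ Z^14.

The boundary map ∂_1: C_1 → C_0 is given by ∂[p,q] = [q] − [p].
This gives a 7×21 integer matrix of rank 6; reducing to Smith normal form yields diagonal entries (1,1,1,1,1,1).

Boundary ∂_2: C_2 → C_1 maps a triangle to the signed sum of its edges. For instance
  ∂[1,2,5] = [2,5] − [1,5] + [1,2],
  ∂[2,3,6] = [3,6] − [2,6] + [2,3].
The resulting 21×14 matrix has rank 13, and its Smith normal form has invariant factors (1,1,1,1,1,1,1,1,1,1,1,1,1).

Now H_k = ker ∂_k / im ∂_{k+1}, so:

  H_0: rank C_0 − rank ∂_1 = 7 − 6 = 1, and the invariant factors of ∂_1 are all 1, so H_0 = Z.
  H_1: rank ker ∂_1 − rank ∂_2 = (21 − 6) − 13 = 2, and the invariant factors of ∂_2 are all 1, so H_1 = Z^2.
  H_2: rank ker ∂_2 − rank ∂_3 = (14 − 13) − 0 = 1, and there is no ∂_3, so H_2 = Z.

(K is a triangulation of the torus T^2.)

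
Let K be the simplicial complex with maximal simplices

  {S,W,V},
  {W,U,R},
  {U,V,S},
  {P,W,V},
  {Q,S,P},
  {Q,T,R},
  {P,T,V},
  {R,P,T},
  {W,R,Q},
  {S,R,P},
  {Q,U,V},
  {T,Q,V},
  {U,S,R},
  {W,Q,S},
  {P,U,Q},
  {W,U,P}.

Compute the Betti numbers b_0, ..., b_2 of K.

b_0 = 1, b_1 = 2, b_2 = 1.

Order the vertices as P < Q < R < S < T < U < V < W. Listing each simplex with vertices in this order, K has dimension 2 with simplices:

  0-simplices (8): P, Q, R, S, T, U, V, W
  1-simplices (24): PQ, PR, PS, PT, PU, PV, PW, QR, QS, QT, QU, QV, QW, RS, RT, RU, RW, SU, SV, SW, TV, UV, UW, VW
  2-simplices (16): PQS, PQU, PRS, PRT, PTV, PUW, PVW, QRT, QRW, QSW, QTV, QUV, RSU, RUW, SUV, SVW

so the chain groups are C_0 ≅ Z^8, C_1 ≅ Z^24, C_2 ≅ Z^16.

Boundary ∂_1: C_1 → C_0 maps an edge to its endpoints' difference, ∂[p,q] = q − p. For instance
  ∂SV = V − S.
This gives a 8×24 integer matrix of rank 7; reducing to Smith normal form yields diagonal entries (1,1,1,1,1,1,1).

∂_2: C_2 → C_1 acts by ∂[p,q,r] = [q,r] − [p,r] + [p,q]. For instance
  ∂RUW = UW − RW + RU,
  ∂SVW = VW − SW + SV.
This gives a 24×16 integer matrix of rank 15; reducing to Smith normal form yields diagonal entries (1,1,1,1,1,1,1,1,1,1,1,1,1,1,1).

Computing H_k = (kernel of ∂_k) / (image of ∂_{k+1}):

  H_0: rank C_0 − rank ∂_1 = 8 − 7 = 1, and the invariant factors of ∂_1 are all 1, so H_0 = Z.
  H_1: rank ker ∂_1 − rank ∂_2 = (24 − 7) − 15 = 2, and the invariant factors of ∂_2 are all 1, so H_1 = Z^2.
  H_2: rank ker ∂_2 − rank ∂_3 = (16 − 15) − 0 = 1, and there is no ∂_3, so H_2 = Z.

As a check, the Euler characteristic is 8 − 24 + 16 = 0, which agrees with 1 − 2 + 1 = 0.

Hence the Betti numbers are b_0 = 1, b_1 = 2, b_2 = 1.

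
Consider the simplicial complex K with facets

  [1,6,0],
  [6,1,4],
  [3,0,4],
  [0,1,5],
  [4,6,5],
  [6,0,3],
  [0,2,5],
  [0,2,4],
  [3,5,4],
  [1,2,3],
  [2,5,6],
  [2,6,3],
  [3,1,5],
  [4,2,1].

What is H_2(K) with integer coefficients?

H_2 ≅ Z.

We work with the vertex ordering 0 < 1 < 2 < 3 < 4 < 5 < 6. The simplices of K, each written with vertices in increasing order, are:

  0-simplices (7): [0], [1], [2], [3], [4], [5], [6]
  1-simplices (21): [0,1], [0,2], [0,3], [0,4], [0,5], [0,6], [1,2], [1,3], [1,4], [1,5], [1,6], [2,3], [2,4], [2,5], [2,6], [3,4], [3,5], [3,6], [4,5], [4,6], [5,6]
  2-simplices (14): [0,1,5], [0,1,6], [0,2,4], [0,2,5], [0,3,4], [0,3,6], [1,2,3], [1,2,4], [1,3,5], [1,4,6], [2,3,6], [2,5,6], [3,4,5], [4,5,6]

Hence C_0 ≅ Z^7, C_1 ≅ Z^21, C_2 ≅ Z^14.

The boundary map ∂_1: C_1 → C_0 maps an edge to its endpoints' difference, ∂[p,q] = q − p. For instance
  ∂[2,3] = [3] − [2].
As a 7×21 matrix over Z this has rank 6, with invariant factors (1,1,1,1,1,1).

The boundary map ∂_2: C_2 → C_1 sends each 2-simplex [p,q,r] to [q,r] − [p,r] + [p,q]. For instance
  ∂[0,2,5] = [2,5] − [0,5] + [0,2],
  ∂[0,1,5] = [1,5] − [0,5] + [0,1].
The 21×14 boundary matrix has rank 13 and Smith normal form diag(1,1,1,1,1,1,1,1,1,1,1,1,1).

Reading off H_k = ker ∂_k / im ∂_{k+1}:

  H_2: rank ker ∂_2 − rank ∂_3 = (14 − 13) − 0 = 1, and there is no ∂_3, so H_2 = Z.

(K is a triangulation of the torus T^2.)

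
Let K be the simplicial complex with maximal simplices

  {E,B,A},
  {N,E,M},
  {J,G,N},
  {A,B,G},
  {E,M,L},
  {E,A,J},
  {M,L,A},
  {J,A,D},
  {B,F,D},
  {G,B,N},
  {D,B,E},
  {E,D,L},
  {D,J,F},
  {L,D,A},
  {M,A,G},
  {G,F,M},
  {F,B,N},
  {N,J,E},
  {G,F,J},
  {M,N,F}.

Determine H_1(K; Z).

H_1 ≅ Z ⊕ Z/2Z.

Fix the vertex order A < B < D < E < F < G < J < L < M < N and write every simplex with vertices in increasing order. Then dim K = 2 and the simplices of K are:

  0-simplices (10): A, B, D, E, F, G, J, L, M, N
  1-simplices (30): AB, AD, AE, AG, AJ, AL, AM, BD, BE, BF, BG, BN, DE, DF, DJ, DL, EJ, EL, EM, EN, FG, FJ, FM, FN, GJ, GM, GN, JN, LM, MN
  2-simplices (20): ABE, ABG, ADJ, ADL, AEJ, AGM, ALM, BDE, BDF, BFN, BGN, DEL, DFJ, EJN, ELM, EMN, FGJ, FGM, FMN, GJN

Hence C_0 ≅ Z^10, C_1 ≅ Z^30, C_2 ≅ Z^20.

∂_1: C_1 → C_0 maps an edge to its endpoints' difference, ∂[p,q] = q − p.
As a 10×30 matrix over Z this has rank 9, with invariant factors (1,1,1,1,1,1,1,1,1).

Boundary ∂_2: C_2 → C_1 maps a triangle to the signed sum of its edges. For instance
  ∂ADJ = DJ − AJ + AD,
  ∂ABG = BG − AG + AB.
The 30×20 boundary matrix has rank 20 and Smith normal form diag(1,1,1,1,1,1,1,1,1,1,1,1,1,1,1,1,1,1,1,2).

Now H_k = ker ∂_k / im ∂_{k+1}, so:

  H_1: rank ker ∂_1 − rank ∂_2 = (30 − 9) − 20 = 1, and ∂_2 has invariant factor 2 > 1, so H_1 ≅ Z ⊕ Z/2Z.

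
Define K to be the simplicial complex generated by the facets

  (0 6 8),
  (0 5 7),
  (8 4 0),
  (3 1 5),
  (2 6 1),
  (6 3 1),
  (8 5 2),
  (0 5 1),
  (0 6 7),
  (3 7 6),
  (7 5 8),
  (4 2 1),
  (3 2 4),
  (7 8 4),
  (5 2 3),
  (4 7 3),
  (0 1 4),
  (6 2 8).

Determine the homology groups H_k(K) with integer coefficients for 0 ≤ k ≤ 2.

Fix the vertex order 0 < 1 < 2 < 3 < 4 < 5 < 6 < 7 < 8 and write every simplex with vertices in increasing order. Then dim K = 2 and the simplices of K are:

  0-simplices (9): [0], [1], [2], [3], [4], [5], [6], [7], [8]
  1-simplices (27): (27 of them)
  2-simplices (18): [0,1,4], [0,1,5], [0,4,8], [0,5,7], [0,6,7], [0,6,8], [1,2,4], [1,2,6], [1,3,5], [1,3,6], [2,3,4], [2,3,5], [2,5,8], [2,6,8], [3,4,7], [3,6,7], [4,7,8], [5,7,8]

so the chain groups are C_0 ≅ Z^9, C_1 ≅ Z^27, C_2 ≅ Z^18.

Boundary ∂_1: C_1 → C_0 maps an edge to its endpoints' difference, ∂[p,q] = q − p.
The resulting 9×27 matrix has rank 8, and its Smith normal form has invariant factors (1,1,1,1,1,1,1,1).

The boundary map ∂_2: C_2 → C_1 acts by ∂[p,q,r] = [q,r] − [p,r] + [p,q]. For instance
  ∂[1,3,6] = [3,6] − [1,6] + [1,3],
  ∂[3,6,7] = [6,7] − [3,7] + [3,6].
The resulting 27×18 matrix has rank 18, and its Smith normal form has invariant factors (1,1,1,1,1,1,1,1,1,1,1,1,1,1,1,1,1,2).

Reading off H_k = ker ∂_k / im ∂_{k+1}:

  H_0: rank C_0 − rank ∂_1 = 9 − 8 = 1, and the invariant factors of ∂_1 are all 1, so H_0 ≅ Z.
  H_1: rank ker ∂_1 − rank ∂_2 = (27 − 8) − 18 = 1, and ∂_2 has invariant factor 2 > 1, so H_1 ≅ Z ⊕ Z/2Z.
  H_2: rank ker ∂_2 − rank ∂_3 = (18 − 18) − 0 = 0, and there is no ∂_3, so H_2 ≅ 0.

H_0 ≅ Z,  H_1 ≅ Z ⊕ Z/2Z,  H_2 = 0.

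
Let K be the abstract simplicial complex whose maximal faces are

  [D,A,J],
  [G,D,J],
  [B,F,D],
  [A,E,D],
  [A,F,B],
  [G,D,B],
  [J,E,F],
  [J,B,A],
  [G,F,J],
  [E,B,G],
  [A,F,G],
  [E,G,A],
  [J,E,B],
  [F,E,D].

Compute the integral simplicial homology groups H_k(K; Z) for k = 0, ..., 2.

Order the vertices as A < B < D < E < F < G < J. Listing each simplex with vertices in this order, K has dimension 2 with simplices:

  0-simplices (7): A, B, D, E, F, G, J
  1-simplices (21): AB, AD, AE, AF, AG, AJ, BD, BE, BF, BG, BJ, DE, DF, DG, DJ, EF, EG, EJ, FG, FJ, GJ
  2-simplices (14): ABF, ABJ, ADE, ADJ, AEG, AFG, BDF, BDG, BEG, BEJ, DEF, DGJ, EFJ, FGJ

giving chain groups C_0 ≅ Z^7, C_1 ≅ Z^21, C_2 ≅ Z^14.

∂_1: C_1 → C_0 is given by ∂[p,q] = [q] − [p]. For instance
  ∂AD = D − A.
The resulting 7×21 matrix has rank 6, and its Smith normal form has invariant factors (1,1,1,1,1,1).

Boundary ∂_2: C_2 → C_1 sends each 2-simplex [p,q,r] to [q,r] − [p,r] + [p,q]. For instance
  ∂ABF = BF − AF + AB,
  ∂BEG = EG − BG + BE.
As a 21×14 matrix over Z this has rank 13, with invariant factors (1,1,1,1,1,1,1,1,1,1,1,1,1).

Now H_k = ker ∂_k / im ∂_{k+1}, so:

  H_0: rank C_0 − rank ∂_1 = 7 − 6 = 1, and the invariant factors of ∂_1 are all 1, so H_0 = Z.
  H_1: rank ker ∂_1 − rank ∂_2 = (21 − 6) − 13 = 2, and the invariant factors of ∂_2 are all 1, so H_1 = Z^2.
  H_2: rank ker ∂_2 − rank ∂_3 = (14 − 13) − 0 = 1, and there is no ∂_3, so H_2 = Z.

(K is a triangulation of the torus T^2.)

H_0 = Z,  H_1 = Z^2,  H_2 = Z.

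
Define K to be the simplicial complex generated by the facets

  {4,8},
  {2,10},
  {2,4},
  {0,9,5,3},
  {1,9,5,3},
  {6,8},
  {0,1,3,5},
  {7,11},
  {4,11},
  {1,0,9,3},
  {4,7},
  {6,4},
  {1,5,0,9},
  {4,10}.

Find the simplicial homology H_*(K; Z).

K has 12 vertices, 19 edges, 10 triangles, 5 3-simplices.
rank ∂_0 = 0, rank ∂_1 = 10 ⇒ b_0 = 12 − 0 − 10 = 2; all invariant factors of ∂_1 are 1 so no torsion. So H_0 = Z^2.
rank ∂_1 = 10, rank ∂_2 = 6 ⇒ b_1 = 19 − 10 − 6 = 3; all invariant factors of ∂_2 are 1 so no torsion. So H_1 = Z^3.
rank ∂_2 = 6, rank ∂_3 = 4 ⇒ b_2 = 10 − 6 − 4 = 0; all invariant factors of ∂_3 are 1 so no torsion. So H_2 = 0.
rank ∂_3 = 4, rank ∂_4 = 0 ⇒ b_3 = 5 − 4 − 0 = 1. So H_3 = Z.

H_0 ≅ Z^2,  H_1 ≅ Z^3,  H_2 = 0,  H_3 ≅ Z.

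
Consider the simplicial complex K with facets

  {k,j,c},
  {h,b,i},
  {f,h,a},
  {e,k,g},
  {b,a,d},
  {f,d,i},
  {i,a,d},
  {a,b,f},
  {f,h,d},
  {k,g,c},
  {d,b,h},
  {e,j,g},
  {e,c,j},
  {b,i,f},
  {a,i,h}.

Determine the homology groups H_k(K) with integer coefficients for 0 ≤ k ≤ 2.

H_0 = Z^2,  H_1 = Z ⊕ Z/2Z,  H_2 = 0.

Fix the vertex order a < b < c < d < e < f < g < h < i < j < k and write every simplex with vertices in increasing order. Then dim K = 2 and the simplices of K are:

  0-simplices (11): a, b, c, d, e, f, g, h, i, j, k
  1-simplices (25): ab, ad, af, ah, ai, bd, bf, bh, bi, ce, cg, cj, ck, df, dh, di, eg, ej, ek, fh, fi, gj, gk, hi, jk
  2-simplices (15): abd, abf, adi, afh, ahi, bdh, bfi, bhi, cej, cgk, cjk, dfh, dfi, egj, egk

so the chain groups are C_0 ≅ Z^11, C_1 ≅ Z^25, C_2 ≅ Z^15.

The boundary map ∂_1: C_1 → C_0 sends each edge [p,q] (with p < q) to q − p. For instance
  ∂ck = k − c.
The resulting 11×25 matrix has rank 9, and its Smith normal form has invariant factors (1,1,1,1,1,1,1,1,1).

∂_2: C_2 → C_1 sends each 2-simplex [p,q,r] to [q,r] − [p,r] + [p,q]. For instance
  ∂egj = gj − ej + eg,
  ∂bdh = dh − bh + bd.
As a 25×15 matrix over Z this has rank 15, with invariant factors (1,1,1,1,1,1,1,1,1,1,1,1,1,1,2).

Reading off H_k = ker ∂_k / im ∂_{k+1}:

  H_0: rank C_0 − rank ∂_1 = 11 − 9 = 2, and the invariant factors of ∂_1 are all 1, so H_0 ≅ Z^2.
  H_1: rank ker ∂_1 − rank ∂_2 = (25 − 9) − 15 = 1, and ∂_2 has invariant factor 2 > 1, so H_1 ≅ Z ⊕ Z/2Z.
  H_2: rank ker ∂_2 − rank ∂_3 = (15 − 15) − 0 = 0, and there is no ∂_3, so H_2 ≅ 0.

(K is a triangulation of the disjoint union of the real projective plane RP^2 and the Möbius band.)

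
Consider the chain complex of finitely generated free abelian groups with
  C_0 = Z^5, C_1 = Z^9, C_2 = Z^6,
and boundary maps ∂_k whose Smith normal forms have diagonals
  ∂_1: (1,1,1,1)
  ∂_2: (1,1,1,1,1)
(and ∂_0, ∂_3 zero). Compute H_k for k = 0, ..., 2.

H_0: b_0 = 5 − 0 − 4 = 1; torsion from ∂_1 factors > 1: none. So H_0 = Z.
H_1: b_1 = 9 − 4 − 5 = 0; torsion from ∂_2 factors > 1: none. So H_1 = 0.
H_2: b_2 = 6 − 5 − 0 = 1; torsion from ∂_3 factors > 1: none. So H_2 = Z.

H_0 = Z,  H_1 = 0,  H_2 = Z.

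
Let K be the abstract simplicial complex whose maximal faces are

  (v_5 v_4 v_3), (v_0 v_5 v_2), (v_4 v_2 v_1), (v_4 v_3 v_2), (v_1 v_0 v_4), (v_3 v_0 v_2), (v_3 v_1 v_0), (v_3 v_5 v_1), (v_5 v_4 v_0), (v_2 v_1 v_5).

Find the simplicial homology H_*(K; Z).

H_0 = Z,  H_1 = Z/2,  H_2 = 0.

Fix the vertex order v_0 < v_1 < v_2 < v_3 < v_4 < v_5 and write every simplex with vertices in increasing order. Then dim K = 2 and the simplices of K are:

  0-simplices (6): [v_0], [v_1], [v_2], [v_3], [v_4], [v_5]
  1-simplices (15): (15 of them)
  2-simplices (10): [v_0,v_1,v_3], [v_0,v_1,v_4], [v_0,v_2,v_3], [v_0,v_2,v_5], [v_0,v_4,v_5], [v_1,v_2,v_4], [v_1,v_2,v_5], [v_1,v_3,v_5], [v_2,v_3,v_4], [v_3,v_4,v_5]

so the chain groups are C_0 ≅ Z^6, C_1 ≅ Z^15, C_2 ≅ Z^10.

∂_1: C_1 → C_0 sends each edge [p,q] (with p < q) to q − p. For instance
  ∂[v_0,v_4] = [v_4] − [v_0].
The 6×15 boundary matrix has rank 5 and Smith normal form diag(1,1,1,1,1).

Boundary ∂_2: C_2 → C_1 sends each 2-simplex [p,q,r] to [q,r] − [p,r] + [p,q]. For instance
  ∂[v_0,v_1,v_4] = [v_1,v_4] − [v_0,v_4] + [v_0,v_1],
  ∂[v_0,v_1,v_3] = [v_1,v_3] − [v_0,v_3] + [v_0,v_1].
As a 15×10 matrix over Z this has rank 10, with invariant factors (1,1,1,1,1,1,1,1,1,2).

Now H_k = ker ∂_k / im ∂_{k+1}, so:

  H_0: rank C_0 − rank ∂_1 = 6 − 5 = 1, and the invariant factors of ∂_1 are all 1, so H_0 = Z.
  H_1: rank ker ∂_1 − rank ∂_2 = (15 − 5) − 10 = 0, and ∂_2 has invariant factor 2 > 1, so H_1 = Z/2.
  H_2: rank ker ∂_2 − rank ∂_3 = (10 − 10) − 0 = 0, and there is no ∂_3, so H_2 = 0.

(K is a triangulation of the real projective plane RP^2.)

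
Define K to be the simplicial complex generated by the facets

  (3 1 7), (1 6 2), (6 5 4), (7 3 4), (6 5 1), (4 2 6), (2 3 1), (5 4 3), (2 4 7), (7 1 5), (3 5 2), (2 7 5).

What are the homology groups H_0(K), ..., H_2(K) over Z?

H_0 = Z,  H_1 = Z/2,  H_2 = 0.

Take the total order 1 < 2 < 3 < 4 < 5 < 6 < 7 on the vertex set. Then K (dimension 2) consists of the simplices:

  0-simplices (7): [1], [2], [3], [4], [5], [6], [7]
  1-simplices (18): [1,2], [1,3], [1,5], [1,6], [1,7], [2,3], [2,4], [2,5], [2,6], [2,7], [3,4], [3,5], [3,7], [4,5], [4,6], [4,7], [5,6], [5,7]
  2-simplices (12): [1,2,3], [1,2,6], [1,3,7], [1,5,6], [1,5,7], [2,3,5], [2,4,6], [2,4,7], [2,5,7], [3,4,5], [3,4,7], [4,5,6]

giving chain groups C_0 ≅ Z^7, C_1 ≅ Z^18, C_2 ≅ Z^12.

Boundary ∂_1: C_1 → C_0 is given by ∂[p,q] = [q] − [p]. For instance
  ∂[1,7] = [7] − [1].
As a 7×18 matrix over Z this has rank 6, with invariant factors (1,1,1,1,1,1).

The boundary map ∂_2: C_2 → C_1 sends each 2-simplex [p,q,r] to [q,r] − [p,r] + [p,q]. For instance
  ∂[2,5,7] = [5,7] − [2,7] + [2,5],
  ∂[2,3,5] = [3,5] − [2,5] + [2,3].
The 18×12 boundary matrix has rank 12 and Smith normal form diag(1,1,1,1,1,1,1,1,1,1,1,2).

Computing H_k = (kernel of ∂_k) / (image of ∂_{k+1}):

  H_0: rank C_0 − rank ∂_1 = 7 − 6 = 1, and the invariant factors of ∂_1 are all 1, so H_0 = Z.
  H_1: rank ker ∂_1 − rank ∂_2 = (18 − 6) − 12 = 0, and ∂_2 has invariant factor 2 > 1, so H_1 = Z/2.
  H_2: rank ker ∂_2 − rank ∂_3 = (12 − 12) − 0 = 0, and there is no ∂_3, so H_2 = 0.

As a check, the Euler characteristic is 7 − 18 + 12 = 1, which agrees with 1 − 0 + 0 = 1.
(K is a triangulation of the real projective plane RP^2.)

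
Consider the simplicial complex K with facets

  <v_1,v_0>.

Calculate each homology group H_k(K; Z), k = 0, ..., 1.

H_0 ≅ Z,  H_1 = 0.

Take the total order v_0 < v_1 on the vertex set. Then K (dimension 1) consists of the simplices:

  0-simplices (2): [v_0], [v_1]
  1-simplices (1): [v_0,v_1]

so the chain groups are C_0 ≅ Z^2, C_1 ≅ Z^1.

∂_1: C_1 → C_0 is given by ∂[p,q] = [q] − [p].
The 2×1 boundary matrix has rank 1 and Smith normal form diag(1).

Now H_k = ker ∂_k / im ∂_{k+1}, so:

  H_0: rank C_0 − rank ∂_1 = 2 − 1 = 1, and the invariant factors of ∂_1 are all 1, so H_0 ≅ Z.
  H_1: rank ker ∂_1 − rank ∂_2 = (1 − 1) − 0 = 0, and there is no ∂_2, so H_1 ≅ 0.

As a check, the Euler characteristic is 2 − 1 = 1, which agrees with 1 − 0 = 1.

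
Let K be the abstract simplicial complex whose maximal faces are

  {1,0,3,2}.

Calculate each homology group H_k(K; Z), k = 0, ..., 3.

H_0 ≅ Z,  H_1 = 0,  H_2 = 0,  H_3 = 0.

Take the total order 0 < 1 < 2 < 3 on the vertex set. Then K (dimension 3) consists of the simplices:

  0-simplices (4): [0], [1], [2], [3]
  1-simplices (6): [0,1], [0,2], [0,3], [1,2], [1,3], [2,3]
  2-simplices (4): [0,1,2], [0,1,3], [0,2,3], [1,2,3]
  3-simplices (1): [0,1,2,3]

so the chain groups are C_0 ≅ Z^4, C_1 ≅ Z^6, C_2 ≅ Z^4, C_3 ≅ Z^1.

The boundary map ∂_1: C_1 → C_0 is given by ∂[p,q] = [q] − [p]. For instance
  ∂[1,2] = [2] − [1].
The resulting 4×6 matrix has rank 3, and its Smith normal form has invariant factors (1,1,1).

The boundary map ∂_2: C_2 → C_1 maps a triangle to the signed sum of its edges. For instance
  ∂[0,1,3] = [1,3] − [0,3] + [0,1],
  ∂[0,2,3] = [2,3] − [0,3] + [0,2].
The resulting 6×4 matrix has rank 3, and its Smith normal form has invariant factors (1,1,1).

Boundary ∂_3: C_3 → C_2 sends each 3-simplex σ to the alternating sum Σ_i (−1)^i (σ with its i-th vertex removed). For instance
  ∂[0,1,2,3] = [1,2,3] − [0,2,3] + [0,1,3] − [0,1,2].
The 4×1 boundary matrix has rank 1 and Smith normal form diag(1).

From H_k ≅ ker(∂_k) / im(∂_{k+1}) we obtain:

  H_0: rank C_0 − rank ∂_1 = 4 − 3 = 1, and the invariant factors of ∂_1 are all 1, so H_0 = Z.
  H_1: rank ker ∂_1 − rank ∂_2 = (6 − 3) − 3 = 0, and the invariant factors of ∂_2 are all 1, so H_1 = 0.
  H_2: rank ker ∂_2 − rank ∂_3 = (4 − 3) − 1 = 0, and the invariant factors of ∂_3 are all 1, so H_2 = 0.
  H_3: rank ker ∂_3 − rank ∂_4 = (1 − 1) − 0 = 0, and there is no ∂_4, so H_3 = 0.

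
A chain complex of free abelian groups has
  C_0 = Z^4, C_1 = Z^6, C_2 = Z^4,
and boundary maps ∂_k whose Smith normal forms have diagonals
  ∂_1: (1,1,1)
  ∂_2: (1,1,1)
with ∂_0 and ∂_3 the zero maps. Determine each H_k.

H_0 ≅ Z,  H_1 = 0,  H_2 ≅ Z.

H_0: b_0 = 4 − 0 − 3 = 1; torsion from ∂_1 factors > 1: none. So H_0 ≅ Z.
H_1: b_1 = 6 − 3 − 3 = 0; torsion from ∂_2 factors > 1: none. So H_1 ≅ 0.
H_2: b_2 = 4 − 3 − 0 = 1; torsion from ∂_3 factors > 1: none. So H_2 ≅ Z.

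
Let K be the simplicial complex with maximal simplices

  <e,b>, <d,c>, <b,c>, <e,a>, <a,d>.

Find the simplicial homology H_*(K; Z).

We work with the vertex ordering a < b < c < d < e. The simplices of K, each written with vertices in increasing order, are:

  0-simplices (5): a, b, c, d, e
  1-simplices (5): ad, ae, bc, be, cd

giving chain groups C_0 ≅ Z^5, C_1 ≅ Z^5.

∂_1: C_1 → C_0 maps an edge to its endpoints' difference, ∂[p,q] = q − p.
This gives a 5×5 integer matrix of rank 4; reducing to Smith normal form yields diagonal entries (1,1,1,1).

From H_k ≅ ker(∂_k) / im(∂_{k+1}) we obtain:

  H_0: rank C_0 − rank ∂_1 = 5 − 4 = 1, and the invariant factors of ∂_1 are all 1, so H_0 = Z.
  H_1: rank ker ∂_1 − rank ∂_2 = (5 − 4) − 0 = 1, and there is no ∂_2, so H_1 = Z.

(K is a triangulation of the circle S^1.)

H_0 ≅ Z,  H_1 ≅ Z.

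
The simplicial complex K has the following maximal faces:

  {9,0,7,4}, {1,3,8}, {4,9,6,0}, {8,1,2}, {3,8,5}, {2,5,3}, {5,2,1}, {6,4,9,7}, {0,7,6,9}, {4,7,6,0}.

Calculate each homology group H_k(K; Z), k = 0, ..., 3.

H_0 = Z^2,  H_1 = Z,  H_2 = 0,  H_3 = Z.

Order the vertices as 0 < 1 < 2 < 3 < 4 < 5 < 6 < 7 < 8 < 9. Listing each simplex with vertices in this order, K has dimension 3 with simplices:

  0-simplices (10): [0], [1], [2], [3], [4], [5], [6], [7], [8], [9]
  1-simplices (20): [0,4], [0,6], [0,7], [0,9], [1,2], [1,3], [1,5], [1,8], [2,3], [2,5], [2,8], [3,5], [3,8], [4,6], [4,7], [4,9], [5,8], [6,7], [6,9], [7,9]
  2-simplices (15): [0,4,6], [0,4,7], [0,4,9], [0,6,7], [0,6,9], [0,7,9], [1,2,5], [1,2,8], [1,3,8], [2,3,5], [3,5,8], [4,6,7], [4,6,9], [4,7,9], [6,7,9]
  3-simplices (5): [0,4,6,7], [0,4,6,9], [0,4,7,9], [0,6,7,9], [4,6,7,9]

giving chain groups C_0 ≅ Z^10, C_1 ≅ Z^20, C_2 ≅ Z^15, C_3 ≅ Z^5.

∂_1: C_1 → C_0 sends each edge [p,q] (with p < q) to q − p. For instance
  ∂[1,5] = [5] − [1].
As a 10×20 matrix over Z this has rank 8, with invariant factors (1,1,1,1,1,1,1,1).

Boundary ∂_2: C_2 → C_1 sends each 2-simplex [p,q,r] to [q,r] − [p,r] + [p,q]. For instance
  ∂[0,4,9] = [4,9] − [0,9] + [0,4],
  ∂[3,5,8] = [5,8] − [3,8] + [3,5].
As a 20×15 matrix over Z this has rank 11, with invariant factors (1,1,1,1,1,1,1,1,1,1,1).

∂_3: C_3 → C_2 sends each 3-simplex σ to the alternating sum Σ_i (−1)^i (σ with its i-th vertex removed). For instance
  ∂[0,4,7,9] = [4,7,9] − [0,7,9] + [0,4,9] − [0,4,7],
  ∂[0,4,6,9] = [4,6,9] − [0,6,9] + [0,4,9] − [0,4,6].
The resulting 15×5 matrix has rank 4, and its Smith normal form has invariant factors (1,1,1,1).

Now H_k = ker ∂_k / im ∂_{k+1}, so:

  H_0: rank C_0 − rank ∂_1 = 10 − 8 = 2, and the invariant factors of ∂_1 are all 1, so H_0 = Z^2.
  H_1: rank ker ∂_1 − rank ∂_2 = (20 − 8) − 11 = 1, and the invariant factors of ∂_2 are all 1, so H_1 = Z.
  H_2: rank ker ∂_2 − rank ∂_3 = (15 − 11) − 4 = 0, and the invariant factors of ∂_3 are all 1, so H_2 = 0.
  H_3: rank ker ∂_3 − rank ∂_4 = (5 − 4) − 0 = 1, and there is no ∂_4, so H_3 = Z.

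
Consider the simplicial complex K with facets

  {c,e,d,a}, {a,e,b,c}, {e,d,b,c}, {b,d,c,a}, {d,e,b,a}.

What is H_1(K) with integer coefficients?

Order the vertices as a < b < c < d < e. Listing each simplex with vertices in this order, K has dimension 3 with simplices:

  0-simplices (5): a, b, c, d, e
  1-simplices (10): ab, ac, ad, ae, bc, bd, be, cd, ce, de
  2-simplices (10): abc, abd, abe, acd, ace, ade, bcd, bce, bde, cde
  3-simplices (5): abcd, abce, abde, acde, bcde

Hence C_0 ≅ Z^5, C_1 ≅ Z^10, C_2 ≅ Z^10, C_3 ≅ Z^5.

The boundary map ∂_1: C_1 → C_0 maps an edge to its endpoints' difference, ∂[p,q] = q − p. For instance
  ∂ce = e − c.
This gives a 5×10 integer matrix of rank 4; reducing to Smith normal form yields diagonal entries (1,1,1,1).

The boundary map ∂_2: C_2 → C_1 sends each 2-simplex [p,q,r] to [q,r] − [p,r] + [p,q]. For instance
  ∂cde = de − ce + cd,
  ∂abe = be − ae + ab.
As a 10×10 matrix over Z this has rank 6, with invariant factors (1,1,1,1,1,1).

Boundary ∂_3: C_3 → C_2 sends each 3-simplex σ to the alternating sum Σ_i (−1)^i (σ with its i-th vertex removed). For instance
  ∂abce = bce − ace + abe − abc,
  ∂abcd = bcd − acd + abd − abc.
The resulting 10×5 matrix has rank 4, and its Smith normal form has invariant factors (1,1,1,1).

From H_k ≅ ker(∂_k) / im(∂_{k+1}) we obtain:

  H_1: rank ker ∂_1 − rank ∂_2 = (10 − 4) − 6 = 0, and the invariant factors of ∂_2 are all 1, so H_1 ≅ 0.

H_1 = 0.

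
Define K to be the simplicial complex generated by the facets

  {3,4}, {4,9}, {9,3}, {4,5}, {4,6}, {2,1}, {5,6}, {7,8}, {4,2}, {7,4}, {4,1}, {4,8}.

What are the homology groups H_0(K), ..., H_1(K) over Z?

K has 9 vertices, 12 edges.
rank ∂_0 = 0, rank ∂_1 = 8 ⇒ b_0 = 9 − 0 − 8 = 1; all invariant factors of ∂_1 are 1 so no torsion. So H_0 = Z.
rank ∂_1 = 8, rank ∂_2 = 0 ⇒ b_1 = 12 − 8 − 0 = 4. So H_1 = Z^4.

H_0 ≅ Z,  H_1 ≅ Z^4.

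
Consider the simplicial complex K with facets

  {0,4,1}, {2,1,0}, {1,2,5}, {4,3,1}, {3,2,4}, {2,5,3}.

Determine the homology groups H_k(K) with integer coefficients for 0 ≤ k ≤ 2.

H_0 ≅ Z,  H_1 ≅ Z,  H_2 = 0.

Fix the vertex order 0 < 1 < 2 < 3 < 4 < 5 and write every simplex with vertices in increasing order. Then dim K = 2 and the simplices of K are:

  0-simplices (6): [0], [1], [2], [3], [4], [5]
  1-simplices (12): [0,1], [0,2], [0,4], [1,2], [1,3], [1,4], [1,5], [2,3], [2,4], [2,5], [3,4], [3,5]
  2-simplices (6): [0,1,2], [0,1,4], [1,2,5], [1,3,4], [2,3,4], [2,3,5]

giving chain groups C_0 ≅ Z^6, C_1 ≅ Z^12, C_2 ≅ Z^6.

∂_1: C_1 → C_0 maps an edge to its endpoints' difference, ∂[p,q] = q − p. For instance
  ∂[1,3] = [3] − [1].
The resulting 6×12 matrix has rank 5, and its Smith normal form has invariant factors (1,1,1,1,1).

Boundary ∂_2: C_2 → C_1 sends each 2-simplex [p,q,r] to [q,r] − [p,r] + [p,q]. For instance
  ∂[2,3,5] = [3,5] − [2,5] + [2,3],
  ∂[0,1,4] = [1,4] − [0,4] + [0,1].
The 12×6 boundary matrix has rank 6 and Smith normal form diag(1,1,1,1,1,1).

From H_k ≅ ker(∂_k) / im(∂_{k+1}) we obtain:

  H_0: rank C_0 − rank ∂_1 = 6 − 5 = 1, and the invariant factors of ∂_1 are all 1, so H_0 = Z.
  H_1: rank ker ∂_1 − rank ∂_2 = (12 − 5) − 6 = 1, and the invariant factors of ∂_2 are all 1, so H_1 = Z.
  H_2: rank ker ∂_2 − rank ∂_3 = (6 − 6) − 0 = 0, and there is no ∂_3, so H_2 = 0.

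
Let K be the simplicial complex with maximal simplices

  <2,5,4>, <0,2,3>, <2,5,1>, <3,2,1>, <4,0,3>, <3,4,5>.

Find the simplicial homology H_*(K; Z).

H_0 ≅ Z,  H_1 ≅ Z,  H_2 = 0.

K has 6 vertices, 12 edges, 6 triangles.
rank ∂_0 = 0, rank ∂_1 = 5 ⇒ b_0 = 6 − 0 − 5 = 1; all invariant factors of ∂_1 are 1 so no torsion. So H_0 = Z.
rank ∂_1 = 5, rank ∂_2 = 6 ⇒ b_1 = 12 − 5 − 6 = 1; all invariant factors of ∂_2 are 1 so no torsion. So H_1 = Z.
rank ∂_2 = 6, rank ∂_3 = 0 ⇒ b_2 = 6 − 6 − 0 = 0. So H_2 = 0.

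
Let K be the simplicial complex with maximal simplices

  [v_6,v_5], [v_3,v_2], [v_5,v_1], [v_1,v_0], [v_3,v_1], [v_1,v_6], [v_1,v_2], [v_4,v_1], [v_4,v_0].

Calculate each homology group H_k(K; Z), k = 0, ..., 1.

Fix the vertex order v_0 < v_1 < v_2 < v_3 < v_4 < v_5 < v_6 and write every simplex with vertices in increasing order. Then dim K = 1 and the simplices of K are:

  0-simplices (7): [v_0], [v_1], [v_2], [v_3], [v_4], [v_5], [v_6]
  1-simplices (9): [v_0,v_1], [v_0,v_4], [v_1,v_2], [v_1,v_3], [v_1,v_4], [v_1,v_5], [v_1,v_6], [v_2,v_3], [v_5,v_6]

Hence C_0 ≅ Z^7, C_1 ≅ Z^9.

The boundary map ∂_1: C_1 → C_0 is given by ∂[p,q] = [q] − [p]. For instance
  ∂[v_5,v_6] = [v_6] − [v_5].
The 7×9 boundary matrix has rank 6 and Smith normal form diag(1,1,1,1,1,1).

From H_k ≅ ker(∂_k) / im(∂_{k+1}) we obtain:

  H_0: rank C_0 − rank ∂_1 = 7 − 6 = 1, and the invariant factors of ∂_1 are all 1, so H_0 ≅ Z.
  H_1: rank ker ∂_1 − rank ∂_2 = (9 − 6) − 0 = 3, and there is no ∂_2, so H_1 ≅ Z^3.

H_0 ≅ Z,  H_1 ≅ Z^3.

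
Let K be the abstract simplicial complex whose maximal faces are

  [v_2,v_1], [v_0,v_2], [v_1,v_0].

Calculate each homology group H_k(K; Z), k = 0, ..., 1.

H_0 ≅ Z,  H_1 ≅ Z.

K has 3 vertices, 3 edges.
rank ∂_0 = 0, rank ∂_1 = 2 ⇒ b_0 = 3 − 0 − 2 = 1; all invariant factors of ∂_1 are 1 so no torsion. So H_0 ≅ Z.
rank ∂_1 = 2, rank ∂_2 = 0 ⇒ b_1 = 3 − 2 − 0 = 1. So H_1 ≅ Z.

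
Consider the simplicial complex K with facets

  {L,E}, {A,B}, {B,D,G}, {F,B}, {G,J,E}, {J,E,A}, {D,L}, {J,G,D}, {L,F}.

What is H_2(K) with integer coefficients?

Order the vertices as A < B < D < E < F < G < J < L. Listing each simplex with vertices in this order, K has dimension 2 with simplices:

  0-simplices (8): A, B, D, E, F, G, J, L
  1-simplices (14): AB, AE, AJ, BD, BF, BG, DG, DJ, DL, EG, EJ, EL, FL, GJ
  2-simplices (4): AEJ, BDG, DGJ, EGJ

so the chain groups are C_0 ≅ Z^8, C_1 ≅ Z^14, C_2 ≅ Z^4.

∂_1: C_1 → C_0 is given by ∂[p,q] = [q] − [p].
The 8×14 boundary matrix has rank 7 and Smith normal form diag(1,1,1,1,1,1,1).

∂_2: C_2 → C_1 maps a triangle to the signed sum of its edges. For instance
  ∂BDG = DG − BG + BD,
  ∂AEJ = EJ − AJ + AE.
As a 14×4 matrix over Z this has rank 4, with invariant factors (1,1,1,1).

From H_k ≅ ker(∂_k) / im(∂_{k+1}) we obtain:

  H_2: rank ker ∂_2 − rank ∂_3 = (4 − 4) − 0 = 0, and there is no ∂_3, so H_2 = 0.

H_2 = 0.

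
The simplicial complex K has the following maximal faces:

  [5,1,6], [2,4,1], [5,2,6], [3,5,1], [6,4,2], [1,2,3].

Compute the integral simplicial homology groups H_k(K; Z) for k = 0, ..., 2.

Order the vertices as 1 < 2 < 3 < 4 < 5 < 6. Listing each simplex with vertices in this order, K has dimension 2 with simplices:

  0-simplices (6): [1], [2], [3], [4], [5], [6]
  1-simplices (12): [1,2], [1,3], [1,4], [1,5], [1,6], [2,3], [2,4], [2,5], [2,6], [3,5], [4,6], [5,6]
  2-simplices (6): [1,2,3], [1,2,4], [1,3,5], [1,5,6], [2,4,6], [2,5,6]

Hence C_0 ≅ Z^6, C_1 ≅ Z^12, C_2 ≅ Z^6.

Boundary ∂_1: C_1 → C_0 maps an edge to its endpoints' difference, ∂[p,q] = q − p. For instance
  ∂[2,5] = [5] − [2].
As a 6×12 matrix over Z this has rank 5, with invariant factors (1,1,1,1,1).

The boundary map ∂_2: C_2 → C_1 maps a triangle to the signed sum of its edges. For instance
  ∂[1,3,5] = [3,5] − [1,5] + [1,3],
  ∂[2,5,6] = [5,6] − [2,6] + [2,5].
As a 12×6 matrix over Z this has rank 6, with invariant factors (1,1,1,1,1,1).

Now H_k = ker ∂_k / im ∂_{k+1}, so:

  H_0: rank C_0 − rank ∂_1 = 6 − 5 = 1, and the invariant factors of ∂_1 are all 1, so H_0 = Z.
  H_1: rank ker ∂_1 − rank ∂_2 = (12 − 5) − 6 = 1, and the invariant factors of ∂_2 are all 1, so H_1 = Z.
  H_2: rank ker ∂_2 − rank ∂_3 = (6 − 6) − 0 = 0, and there is no ∂_3, so H_2 = 0.

As a check, the Euler characteristic is 6 − 12 + 6 = 0, which agrees with 1 − 1 + 0 = 0.

H_0 = Z,  H_1 = Z,  H_2 = 0.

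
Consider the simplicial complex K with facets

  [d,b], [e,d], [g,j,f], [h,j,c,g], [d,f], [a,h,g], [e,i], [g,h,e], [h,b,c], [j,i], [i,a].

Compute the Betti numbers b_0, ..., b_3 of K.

Take the total order a < b < c < d < e < f < g < h < i < j on the vertex set. Then K (dimension 3) consists of the simplices:

  0-simplices (10): a, b, c, d, e, f, g, h, i, j
  1-simplices (20): ag, ah, ai, bc, bd, bh, cg, ch, cj, de, df, eg, eh, ei, fg, fj, gh, gj, hj, ij
  2-simplices (8): agh, bch, cgh, cgj, chj, egh, fgj, ghj
  3-simplices (1): cghj

so the chain groups are C_0 ≅ Z^10, C_1 ≅ Z^20, C_2 ≅ Z^8, C_3 ≅ Z^1.

Boundary ∂_1: C_1 → C_0 sends each edge [p,q] (with p < q) to q − p. For instance
  ∂ag = g − a.
The resulting 10×20 matrix has rank 9, and its Smith normal form has invariant factors (1,1,1,1,1,1,1,1,1).

∂_2: C_2 → C_1 acts by ∂[p,q,r] = [q,r] − [p,r] + [p,q]. For instance
  ∂fgj = gj − fj + fg,
  ∂chj = hj − cj + ch.
The 20×8 boundary matrix has rank 7 and Smith normal form diag(1,1,1,1,1,1,1).

Boundary ∂_3: C_3 → C_2 sends each 3-simplex σ to the alternating sum Σ_i (−1)^i (σ with its i-th vertex removed). For instance
  ∂cghj = ghj − chj + cgj − cgh.
The resulting 8×1 matrix has rank 1, and its Smith normal form has invariant factors (1).

Now H_k = ker ∂_k / im ∂_{k+1}, so:

  H_0: rank C_0 − rank ∂_1 = 10 − 9 = 1, and the invariant factors of ∂_1 are all 1, so H_0 = Z.
  H_1: rank ker ∂_1 − rank ∂_2 = (20 − 9) − 7 = 4, and the invariant factors of ∂_2 are all 1, so H_1 = Z^4.
  H_2: rank ker ∂_2 − rank ∂_3 = (8 − 7) − 1 = 0, and the invariant factors of ∂_3 are all 1, so H_2 = 0.
  H_3: rank ker ∂_3 − rank ∂_4 = (1 − 1) − 0 = 0, and there is no ∂_4, so H_3 = 0.

Hence the Betti numbers are b_0 = 1, b_1 = 4, b_2 = 0, b_3 = 0.

b_0 = 1, b_1 = 4, b_2 = 0, b_3 = 0.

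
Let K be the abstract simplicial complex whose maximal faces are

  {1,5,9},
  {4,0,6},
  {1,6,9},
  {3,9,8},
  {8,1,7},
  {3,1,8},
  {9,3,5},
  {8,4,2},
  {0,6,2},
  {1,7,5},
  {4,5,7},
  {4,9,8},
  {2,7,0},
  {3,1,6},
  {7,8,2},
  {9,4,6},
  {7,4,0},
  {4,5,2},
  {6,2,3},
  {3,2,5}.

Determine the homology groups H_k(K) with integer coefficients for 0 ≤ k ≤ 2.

H_0 = Z,  H_1 = Z ⊕ Z/2Z,  H_2 = 0.

Fix the vertex order 0 < 1 < 2 < 3 < 4 < 5 < 6 < 7 < 8 < 9 and write every simplex with vertices in increasing order. Then dim K = 2 and the simplices of K are:

  0-simplices (10): [0], [1], [2], [3], [4], [5], [6], [7], [8], [9]
  1-simplices (30): (30 of them)
  2-simplices (20): (20 of them)

giving chain groups C_0 ≅ Z^10, C_1 ≅ Z^30, C_2 ≅ Z^20.

The boundary map ∂_1: C_1 → C_0 is given by ∂[p,q] = [q] − [p]. For instance
  ∂[1,9] = [9] − [1].
As a 10×30 matrix over Z this has rank 9, with invariant factors (1,1,1,1,1,1,1,1,1).

∂_2: C_2 → C_1 acts by ∂[p,q,r] = [q,r] − [p,r] + [p,q]. For instance
  ∂[2,4,8] = [4,8] − [2,8] + [2,4],
  ∂[1,5,9] = [5,9] − [1,9] + [1,5].
As a 30×20 matrix over Z this has rank 20, with invariant factors (1,1,1,1,1,1,1,1,1,1,1,1,1,1,1,1,1,1,1,2).

Computing H_k = (kernel of ∂_k) / (image of ∂_{k+1}):

  H_0: rank C_0 − rank ∂_1 = 10 − 9 = 1, and the invariant factors of ∂_1 are all 1, so H_0 = Z.
  H_1: rank ker ∂_1 − rank ∂_2 = (30 − 9) − 20 = 1, and ∂_2 has invariant factor 2 > 1, so H_1 = Z ⊕ Z/2Z.
  H_2: rank ker ∂_2 − rank ∂_3 = (20 − 20) − 0 = 0, and there is no ∂_3, so H_2 = 0.

(K is a triangulation of the Klein bottle.)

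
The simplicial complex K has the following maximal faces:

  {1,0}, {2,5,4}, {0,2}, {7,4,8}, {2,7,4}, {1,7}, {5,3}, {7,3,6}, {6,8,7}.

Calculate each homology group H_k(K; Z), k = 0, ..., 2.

H_0 = Z,  H_1 = Z^2,  H_2 = 0.

Take the total order 0 < 1 < 2 < 3 < 4 < 5 < 6 < 7 < 8 on the vertex set. Then K (dimension 2) consists of the simplices:

  0-simplices (9): [0], [1], [2], [3], [4], [5], [6], [7], [8]
  1-simplices (15): [0,1], [0,2], [1,7], [2,4], [2,5], [2,7], [3,5], [3,6], [3,7], [4,5], [4,7], [4,8], [6,7], [6,8], [7,8]
  2-simplices (5): [2,4,5], [2,4,7], [3,6,7], [4,7,8], [6,7,8]

Hence C_0 ≅ Z^9, C_1 ≅ Z^15, C_2 ≅ Z^5.

∂_1: C_1 → C_0 is given by ∂[p,q] = [q] − [p].
This gives a 9×15 integer matrix of rank 8; reducing to Smith normal form yields diagonal entries (1,1,1,1,1,1,1,1).

The boundary map ∂_2: C_2 → C_1 acts by ∂[p,q,r] = [q,r] − [p,r] + [p,q]. For instance
  ∂[3,6,7] = [6,7] − [3,7] + [3,6],
  ∂[2,4,7] = [4,7] − [2,7] + [2,4].
The 15×5 boundary matrix has rank 5 and Smith normal form diag(1,1,1,1,1).

Now H_k = ker ∂_k / im ∂_{k+1}, so:

  H_0: rank C_0 − rank ∂_1 = 9 − 8 = 1, and the invariant factors of ∂_1 are all 1, so H_0 ≅ Z.
  H_1: rank ker ∂_1 − rank ∂_2 = (15 − 8) − 5 = 2, and the invariant factors of ∂_2 are all 1, so H_1 ≅ Z^2.
  H_2: rank ker ∂_2 − rank ∂_3 = (5 − 5) − 0 = 0, and there is no ∂_3, so H_2 ≅ 0.

As a check, the Euler characteristic is 9 − 15 + 5 = -1, which agrees with 1 − 2 + 0 = -1.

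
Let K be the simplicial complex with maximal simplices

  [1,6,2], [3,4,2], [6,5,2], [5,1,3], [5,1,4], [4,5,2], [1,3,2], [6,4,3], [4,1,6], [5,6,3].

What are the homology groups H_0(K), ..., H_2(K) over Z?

We work with the vertex ordering 1 < 2 < 3 < 4 < 5 < 6. The simplices of K, each written with vertices in increasing order, are:

  0-simplices (6): [1], [2], [3], [4], [5], [6]
  1-simplices (15): [1,2], [1,3], [1,4], [1,5], [1,6], [2,3], [2,4], [2,5], [2,6], [3,4], [3,5], [3,6], [4,5], [4,6], [5,6]
  2-simplices (10): [1,2,3], [1,2,6], [1,3,5], [1,4,5], [1,4,6], [2,3,4], [2,4,5], [2,5,6], [3,4,6], [3,5,6]

Hence C_0 ≅ Z^6, C_1 ≅ Z^15, C_2 ≅ Z^10.

Boundary ∂_1: C_1 → C_0 sends each edge [p,q] (with p < q) to q − p. For instance
  ∂[2,5] = [5] − [2].
As a 6×15 matrix over Z this has rank 5, with invariant factors (1,1,1,1,1).

The boundary map ∂_2: C_2 → C_1 acts by ∂[p,q,r] = [q,r] − [p,r] + [p,q]. For instance
  ∂[2,3,4] = [3,4] − [2,4] + [2,3],
  ∂[2,5,6] = [5,6] − [2,6] + [2,5].
As a 15×10 matrix over Z this has rank 10, with invariant factors (1,1,1,1,1,1,1,1,1,2).

From H_k ≅ ker(∂_k) / im(∂_{k+1}) we obtain:

  H_0: rank C_0 − rank ∂_1 = 6 − 5 = 1, and the invariant factors of ∂_1 are all 1, so H_0 = Z.
  H_1: rank ker ∂_1 − rank ∂_2 = (15 − 5) − 10 = 0, and ∂_2 has invariant factor 2 > 1, so H_1 = Z/2.
  H_2: rank ker ∂_2 − rank ∂_3 = (10 − 10) − 0 = 0, and there is no ∂_3, so H_2 = 0.

As a check, the Euler characteristic is 6 − 15 + 10 = 1, which agrees with 1 − 0 + 0 = 1.

H_0 = Z,  H_1 = Z/2,  H_2 = 0.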